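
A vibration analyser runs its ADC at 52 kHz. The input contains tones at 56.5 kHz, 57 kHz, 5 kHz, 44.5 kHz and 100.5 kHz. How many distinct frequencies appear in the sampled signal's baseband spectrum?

4

fs/2 = 26 kHz.
56.5 kHz mod fs = 4.5 kHz.
4.5 kHz ≤ fs/2 = 26 kHz, appears at 4.5 kHz.
57 kHz mod fs = 5 kHz.
5 kHz ≤ fs/2 = 26 kHz, appears at 5 kHz.
5 kHz ≤ fs/2 = 26 kHz, passes unchanged.
44.5 kHz > fs/2 = 26 kHz, folds to fs − 44.5 kHz = 7.5 kHz.
100.5 kHz mod fs = 48.5 kHz.
48.5 kHz > fs/2 = 26 kHz, folds to fs − 48.5 kHz = 3.5 kHz.
Distinct values: {3.5 kHz, 4.5 kHz, 5 kHz, 7.5 kHz} → 4.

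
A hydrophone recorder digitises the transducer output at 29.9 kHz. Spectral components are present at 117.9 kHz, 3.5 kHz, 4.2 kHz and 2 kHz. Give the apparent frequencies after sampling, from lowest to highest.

fs/2 = 14.95 kHz.
117.9 kHz mod fs = 28.2 kHz.
28.2 kHz > fs/2 = 14.95 kHz, folds to fs − 28.2 kHz = 1.7 kHz.
3.5 kHz ≤ fs/2 = 14.95 kHz, passes unchanged.
4.2 kHz ≤ fs/2 = 14.95 kHz, passes unchanged.
2 kHz ≤ fs/2 = 14.95 kHz, passes unchanged.
Distinct values: {1.7 kHz, 2 kHz, 3.5 kHz, 4.2 kHz}.

1.7 kHz, 2 kHz, 3.5 kHz, 4.2 kHz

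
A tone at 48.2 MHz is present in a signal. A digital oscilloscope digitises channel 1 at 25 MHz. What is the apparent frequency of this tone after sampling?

48.2 MHz mod fs = 23.2 MHz.
23.2 MHz > fs/2 = 12.5 MHz, folds to fs − 23.2 MHz = 1.8 MHz.

1.8 MHz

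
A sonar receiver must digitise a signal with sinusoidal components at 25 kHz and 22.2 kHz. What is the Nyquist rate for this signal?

50 kHz

Highest-frequency component: 25 kHz.
Nyquist rate = 2 × 25 kHz = 50 kHz.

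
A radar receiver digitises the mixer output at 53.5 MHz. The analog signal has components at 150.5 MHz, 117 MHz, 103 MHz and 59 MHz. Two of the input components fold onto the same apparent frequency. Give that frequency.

fs/2 = 26.75 MHz.
150.5 MHz mod fs = 43.5 MHz.
43.5 MHz > fs/2 = 26.75 MHz, folds to fs − 43.5 MHz = 10 MHz.
117 MHz mod fs = 10 MHz.
10 MHz ≤ fs/2 = 26.75 MHz, appears at 10 MHz.
103 MHz mod fs = 49.5 MHz.
49.5 MHz > fs/2 = 26.75 MHz, folds to fs − 49.5 MHz = 4 MHz.
59 MHz mod fs = 5.5 MHz.
5.5 MHz ≤ fs/2 = 26.75 MHz, appears at 5.5 MHz.
117 MHz and 150.5 MHz both map to 10 MHz.

10 MHz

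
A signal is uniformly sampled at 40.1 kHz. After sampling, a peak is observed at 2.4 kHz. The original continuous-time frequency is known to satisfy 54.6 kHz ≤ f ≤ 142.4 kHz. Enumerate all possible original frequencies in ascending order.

Frequencies that alias to 2.4 kHz are k·fs ± 2.4 kHz for integer k ≥ 0.
k=0: 2.4 kHz.
k=1: 37.7 kHz, 42.5 kHz.
k=2: 77.8 kHz, 82.6 kHz.
k=3: 117.9 kHz, 122.7 kHz.
k=4: 158 kHz, 162.8 kHz.
Within [54.6 kHz, 142.4 kHz]: 77.8 kHz, 82.6 kHz, 117.9 kHz, 122.7 kHz.

77.8 kHz, 82.6 kHz, 117.9 kHz, 122.7 kHz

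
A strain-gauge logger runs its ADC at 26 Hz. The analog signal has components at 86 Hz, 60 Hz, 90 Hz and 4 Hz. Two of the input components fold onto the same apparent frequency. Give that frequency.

8 Hz

fs/2 = 13 Hz.
86 Hz mod fs = 8 Hz.
8 Hz ≤ fs/2 = 13 Hz, appears at 8 Hz.
60 Hz mod fs = 8 Hz.
8 Hz ≤ fs/2 = 13 Hz, appears at 8 Hz.
90 Hz mod fs = 12 Hz.
12 Hz ≤ fs/2 = 13 Hz, appears at 12 Hz.
4 Hz ≤ fs/2 = 13 Hz, passes unchanged.
60 Hz and 86 Hz both map to 8 Hz.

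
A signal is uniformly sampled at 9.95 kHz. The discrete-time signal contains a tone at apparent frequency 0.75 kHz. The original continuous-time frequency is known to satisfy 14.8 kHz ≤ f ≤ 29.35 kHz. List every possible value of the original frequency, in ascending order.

Frequencies that alias to 0.75 kHz are k·fs ± 0.75 kHz for integer k ≥ 0.
k=0: 0.75 kHz.
k=1: 9.2 kHz, 10.7 kHz.
k=2: 19.15 kHz, 20.65 kHz.
k=3: 29.1 kHz, 30.6 kHz.
k=4: 39.05 kHz, 40.55 kHz.
Within [14.8 kHz, 29.35 kHz]: 19.15 kHz, 20.65 kHz, 29.1 kHz.

19.15 kHz, 20.65 kHz, 29.1 kHz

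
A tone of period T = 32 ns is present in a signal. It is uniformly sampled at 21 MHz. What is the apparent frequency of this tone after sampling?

10.25 MHz

T = 32 ns → f = 1/T = 31.25 MHz.
31.25 MHz mod fs = 10.25 MHz.
10.25 MHz ≤ fs/2 = 10.5 MHz, appears at 10.25 MHz.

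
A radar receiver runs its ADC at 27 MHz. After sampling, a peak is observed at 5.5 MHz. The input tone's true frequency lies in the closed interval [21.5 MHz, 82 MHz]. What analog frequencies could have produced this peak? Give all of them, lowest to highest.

Frequencies that alias to 5.5 MHz are k·fs ± 5.5 MHz for integer k ≥ 0.
k=0: 5.5 MHz.
k=1: 21.5 MHz, 32.5 MHz.
k=2: 48.5 MHz, 59.5 MHz.
k=3: 75.5 MHz, 86.5 MHz.
k=4: 102.5 MHz, 113.5 MHz.
Within [21.5 MHz, 82 MHz]: 21.5 MHz, 32.5 MHz, 48.5 MHz, 59.5 MHz, 75.5 MHz.

21.5 MHz, 32.5 MHz, 48.5 MHz, 59.5 MHz, 75.5 MHz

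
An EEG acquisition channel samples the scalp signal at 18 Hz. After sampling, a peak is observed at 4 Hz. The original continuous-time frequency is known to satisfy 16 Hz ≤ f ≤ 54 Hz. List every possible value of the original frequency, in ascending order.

Frequencies that alias to 4 Hz are k·fs ± 4 Hz for integer k ≥ 0.
k=0: 4 Hz.
k=1: 14 Hz, 22 Hz.
k=2: 32 Hz, 40 Hz.
k=3: 50 Hz, 58 Hz.
k=4: 68 Hz, 76 Hz.
Within [16 Hz, 54 Hz]: 22 Hz, 32 Hz, 40 Hz, 50 Hz.

22 Hz, 32 Hz, 40 Hz, 50 Hz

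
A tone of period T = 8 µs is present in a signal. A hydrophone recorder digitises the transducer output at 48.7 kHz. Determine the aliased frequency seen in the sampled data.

21.1 kHz

T = 8 µs → f = 1/T = 125 kHz.
125 kHz mod fs = 27.6 kHz.
27.6 kHz > fs/2 = 24.35 kHz, folds to fs − 27.6 kHz = 21.1 kHz.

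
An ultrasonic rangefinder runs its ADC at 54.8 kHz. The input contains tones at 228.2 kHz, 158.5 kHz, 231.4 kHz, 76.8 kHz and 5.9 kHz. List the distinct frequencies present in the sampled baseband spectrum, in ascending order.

fs/2 = 27.4 kHz.
228.2 kHz mod fs = 9 kHz.
9 kHz ≤ fs/2 = 27.4 kHz, appears at 9 kHz.
158.5 kHz mod fs = 48.9 kHz.
48.9 kHz > fs/2 = 27.4 kHz, folds to fs − 48.9 kHz = 5.9 kHz.
231.4 kHz mod fs = 12.2 kHz.
12.2 kHz ≤ fs/2 = 27.4 kHz, appears at 12.2 kHz.
76.8 kHz mod fs = 22 kHz.
22 kHz ≤ fs/2 = 27.4 kHz, appears at 22 kHz.
5.9 kHz ≤ fs/2 = 27.4 kHz, passes unchanged.
Distinct values: {5.9 kHz, 9 kHz, 12.2 kHz, 22 kHz}.

5.9 kHz, 9 kHz, 12.2 kHz, 22 kHz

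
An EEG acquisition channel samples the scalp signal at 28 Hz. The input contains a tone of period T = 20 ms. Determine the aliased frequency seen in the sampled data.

T = 20 ms → f = 1/T = 50 Hz.
50 Hz mod fs = 22 Hz.
22 Hz > fs/2 = 14 Hz, folds to fs − 22 Hz = 6 Hz.

6 Hz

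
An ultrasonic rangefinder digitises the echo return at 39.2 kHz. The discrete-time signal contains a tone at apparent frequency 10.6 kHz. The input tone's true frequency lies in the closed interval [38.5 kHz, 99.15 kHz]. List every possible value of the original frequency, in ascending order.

49.8 kHz, 67.8 kHz, 89 kHz

Frequencies that alias to 10.6 kHz are k·fs ± 10.6 kHz for integer k ≥ 0.
k=0: 10.6 kHz.
k=1: 28.6 kHz, 49.8 kHz.
k=2: 67.8 kHz, 89 kHz.
k=3: 107 kHz, 128.2 kHz.
Within [38.5 kHz, 99.15 kHz]: 49.8 kHz, 67.8 kHz, 89 kHz.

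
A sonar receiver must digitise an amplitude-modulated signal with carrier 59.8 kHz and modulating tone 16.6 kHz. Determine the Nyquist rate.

152.8 kHz

AM sidebands sit at fc ± fm = 43.2 kHz and 76.4 kHz.
Highest-frequency component: 76.4 kHz.
Nyquist rate = 2 × 76.4 kHz = 152.8 kHz.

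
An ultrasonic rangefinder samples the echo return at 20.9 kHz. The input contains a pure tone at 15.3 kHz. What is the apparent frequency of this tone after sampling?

15.3 kHz > fs/2 = 10.45 kHz, folds to fs − 15.3 kHz = 5.6 kHz.

5.6 kHz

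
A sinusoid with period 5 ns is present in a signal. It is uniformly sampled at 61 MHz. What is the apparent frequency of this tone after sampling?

17 MHz

T = 5 ns → f = 1/T = 200 MHz.
200 MHz mod fs = 17 MHz.
17 MHz ≤ fs/2 = 30.5 MHz, appears at 17 MHz.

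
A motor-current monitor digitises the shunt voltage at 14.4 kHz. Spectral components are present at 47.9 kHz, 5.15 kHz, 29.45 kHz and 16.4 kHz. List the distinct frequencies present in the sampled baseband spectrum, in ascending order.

fs/2 = 7.2 kHz.
47.9 kHz mod fs = 4.7 kHz.
4.7 kHz ≤ fs/2 = 7.2 kHz, appears at 4.7 kHz.
5.15 kHz ≤ fs/2 = 7.2 kHz, passes unchanged.
29.45 kHz mod fs = 0.65 kHz.
0.65 kHz ≤ fs/2 = 7.2 kHz, appears at 0.65 kHz.
16.4 kHz mod fs = 2 kHz.
2 kHz ≤ fs/2 = 7.2 kHz, appears at 2 kHz.
Distinct values: {0.65 kHz, 2 kHz, 4.7 kHz, 5.15 kHz}.

0.65 kHz, 2 kHz, 4.7 kHz, 5.15 kHz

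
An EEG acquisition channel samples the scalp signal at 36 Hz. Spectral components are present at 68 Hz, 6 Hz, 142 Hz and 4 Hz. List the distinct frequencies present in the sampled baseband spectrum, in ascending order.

fs/2 = 18 Hz.
68 Hz mod fs = 32 Hz.
32 Hz > fs/2 = 18 Hz, folds to fs − 32 Hz = 4 Hz.
6 Hz ≤ fs/2 = 18 Hz, passes unchanged.
142 Hz mod fs = 34 Hz.
34 Hz > fs/2 = 18 Hz, folds to fs − 34 Hz = 2 Hz.
4 Hz ≤ fs/2 = 18 Hz, passes unchanged.
Distinct values: {2 Hz, 4 Hz, 6 Hz}.

2 Hz, 4 Hz, 6 Hz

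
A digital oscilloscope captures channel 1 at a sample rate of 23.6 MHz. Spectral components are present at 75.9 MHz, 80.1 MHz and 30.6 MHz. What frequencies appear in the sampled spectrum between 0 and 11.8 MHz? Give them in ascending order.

fs/2 = 11.8 MHz.
75.9 MHz mod fs = 5.1 MHz.
5.1 MHz ≤ fs/2 = 11.8 MHz, appears at 5.1 MHz.
80.1 MHz mod fs = 9.3 MHz.
9.3 MHz ≤ fs/2 = 11.8 MHz, appears at 9.3 MHz.
30.6 MHz mod fs = 7 MHz.
7 MHz ≤ fs/2 = 11.8 MHz, appears at 7 MHz.
Distinct values: {5.1 MHz, 7 MHz, 9.3 MHz}.

5.1 MHz, 7 MHz, 9.3 MHz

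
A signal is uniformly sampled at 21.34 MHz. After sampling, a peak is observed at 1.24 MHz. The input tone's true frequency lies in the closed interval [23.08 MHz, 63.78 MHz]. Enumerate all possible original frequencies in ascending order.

41.44 MHz, 43.92 MHz, 62.78 MHz

Frequencies that alias to 1.24 MHz are k·fs ± 1.24 MHz for integer k ≥ 0.
k=0: 1.24 MHz.
k=1: 20.1 MHz, 22.58 MHz.
k=2: 41.44 MHz, 43.92 MHz.
k=3: 62.78 MHz, 65.26 MHz.
k=4: 84.12 MHz, 86.6 MHz.
Within [23.08 MHz, 63.78 MHz]: 41.44 MHz, 43.92 MHz, 62.78 MHz.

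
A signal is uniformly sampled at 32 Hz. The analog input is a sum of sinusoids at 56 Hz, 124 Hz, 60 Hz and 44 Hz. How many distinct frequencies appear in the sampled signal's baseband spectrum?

3

fs/2 = 16 Hz.
56 Hz mod fs = 24 Hz.
24 Hz > fs/2 = 16 Hz, folds to fs − 24 Hz = 8 Hz.
124 Hz mod fs = 28 Hz.
28 Hz > fs/2 = 16 Hz, folds to fs − 28 Hz = 4 Hz.
60 Hz mod fs = 28 Hz.
28 Hz > fs/2 = 16 Hz, folds to fs − 28 Hz = 4 Hz.
44 Hz mod fs = 12 Hz.
12 Hz ≤ fs/2 = 16 Hz, appears at 12 Hz.
Distinct values: {4 Hz, 8 Hz, 12 Hz} → 3.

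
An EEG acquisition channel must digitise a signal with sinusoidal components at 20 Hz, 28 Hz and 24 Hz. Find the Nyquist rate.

56 Hz

Highest-frequency component: 28 Hz.
Nyquist rate = 2 × 28 Hz = 56 Hz.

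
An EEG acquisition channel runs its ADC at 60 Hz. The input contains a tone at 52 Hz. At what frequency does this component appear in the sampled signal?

8 Hz

52 Hz > fs/2 = 30 Hz, folds to fs − 52 Hz = 8 Hz.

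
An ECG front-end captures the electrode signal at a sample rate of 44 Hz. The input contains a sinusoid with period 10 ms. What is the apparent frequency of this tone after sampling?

12 Hz

T = 10 ms → f = 1/T = 100 Hz.
100 Hz mod fs = 12 Hz.
12 Hz ≤ fs/2 = 22 Hz, appears at 12 Hz.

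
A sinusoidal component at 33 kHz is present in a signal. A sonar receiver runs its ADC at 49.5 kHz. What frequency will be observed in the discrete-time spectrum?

16.5 kHz

33 kHz > fs/2 = 24.75 kHz, folds to fs − 33 kHz = 16.5 kHz.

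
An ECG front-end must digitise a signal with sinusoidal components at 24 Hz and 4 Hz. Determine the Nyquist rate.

48 Hz

Highest-frequency component: 24 Hz.
Nyquist rate = 2 × 24 Hz = 48 Hz.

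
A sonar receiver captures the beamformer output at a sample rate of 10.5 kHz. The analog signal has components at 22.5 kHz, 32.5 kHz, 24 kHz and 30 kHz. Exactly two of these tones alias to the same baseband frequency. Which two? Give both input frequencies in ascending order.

22.5 kHz, 30 kHz

fs/2 = 5.25 kHz.
22.5 kHz mod fs = 1.5 kHz.
1.5 kHz ≤ fs/2 = 5.25 kHz, appears at 1.5 kHz.
32.5 kHz mod fs = 1 kHz.
1 kHz ≤ fs/2 = 5.25 kHz, appears at 1 kHz.
24 kHz mod fs = 3 kHz.
3 kHz ≤ fs/2 = 5.25 kHz, appears at 3 kHz.
30 kHz mod fs = 9 kHz.
9 kHz > fs/2 = 5.25 kHz, folds to fs − 9 kHz = 1.5 kHz.
22.5 kHz and 30 kHz both map to 1.5 kHz.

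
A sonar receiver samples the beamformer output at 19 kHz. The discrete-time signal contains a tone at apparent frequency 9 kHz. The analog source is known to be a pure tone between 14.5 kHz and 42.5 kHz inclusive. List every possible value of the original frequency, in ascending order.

28 kHz, 29 kHz

Frequencies that alias to 9 kHz are k·fs ± 9 kHz for integer k ≥ 0.
k=0: 9 kHz.
k=1: 10 kHz, 28 kHz.
k=2: 29 kHz, 47 kHz.
k=3: 48 kHz, 66 kHz.
Within [14.5 kHz, 42.5 kHz]: 28 kHz, 29 kHz.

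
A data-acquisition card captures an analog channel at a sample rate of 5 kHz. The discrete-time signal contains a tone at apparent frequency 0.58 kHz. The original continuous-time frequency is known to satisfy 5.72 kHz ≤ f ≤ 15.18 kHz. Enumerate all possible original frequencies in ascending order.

9.42 kHz, 10.58 kHz, 14.42 kHz

Frequencies that alias to 0.58 kHz are k·fs ± 0.58 kHz for integer k ≥ 0.
k=0: 0.58 kHz.
k=1: 4.42 kHz, 5.58 kHz.
k=2: 9.42 kHz, 10.58 kHz.
k=3: 14.42 kHz, 15.58 kHz.
k=4: 19.42 kHz, 20.58 kHz.
Within [5.72 kHz, 15.18 kHz]: 9.42 kHz, 10.58 kHz, 14.42 kHz.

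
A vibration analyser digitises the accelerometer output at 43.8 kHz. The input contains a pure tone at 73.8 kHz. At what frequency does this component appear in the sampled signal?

13.8 kHz

73.8 kHz mod fs = 30 kHz.
30 kHz > fs/2 = 21.9 kHz, folds to fs − 30 kHz = 13.8 kHz.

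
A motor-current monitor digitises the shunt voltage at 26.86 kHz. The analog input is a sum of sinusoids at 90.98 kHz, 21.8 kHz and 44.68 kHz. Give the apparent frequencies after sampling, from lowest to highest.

fs/2 = 13.43 kHz.
90.98 kHz mod fs = 10.4 kHz.
10.4 kHz ≤ fs/2 = 13.43 kHz, appears at 10.4 kHz.
21.8 kHz > fs/2 = 13.43 kHz, folds to fs − 21.8 kHz = 5.06 kHz.
44.68 kHz mod fs = 17.82 kHz.
17.82 kHz > fs/2 = 13.43 kHz, folds to fs − 17.82 kHz = 9.04 kHz.
Distinct values: {5.06 kHz, 9.04 kHz, 10.4 kHz}.

5.06 kHz, 9.04 kHz, 10.4 kHz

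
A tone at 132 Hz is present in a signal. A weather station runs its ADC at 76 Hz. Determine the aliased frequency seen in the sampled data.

20 Hz

132 Hz mod fs = 56 Hz.
56 Hz > fs/2 = 38 Hz, folds to fs − 56 Hz = 20 Hz.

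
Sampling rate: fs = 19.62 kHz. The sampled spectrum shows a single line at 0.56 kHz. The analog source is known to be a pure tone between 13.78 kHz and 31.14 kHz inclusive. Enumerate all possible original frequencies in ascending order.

19.06 kHz, 20.18 kHz

Frequencies that alias to 0.56 kHz are k·fs ± 0.56 kHz for integer k ≥ 0.
k=0: 0.56 kHz.
k=1: 19.06 kHz, 20.18 kHz.
k=2: 38.68 kHz, 39.8 kHz.
Within [13.78 kHz, 31.14 kHz]: 19.06 kHz, 20.18 kHz.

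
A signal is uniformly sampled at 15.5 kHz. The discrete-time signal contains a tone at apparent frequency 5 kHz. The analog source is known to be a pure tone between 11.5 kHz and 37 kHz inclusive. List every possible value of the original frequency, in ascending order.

Frequencies that alias to 5 kHz are k·fs ± 5 kHz for integer k ≥ 0.
k=0: 5 kHz.
k=1: 10.5 kHz, 20.5 kHz.
k=2: 26 kHz, 36 kHz.
k=3: 41.5 kHz, 51.5 kHz.
Within [11.5 kHz, 37 kHz]: 20.5 kHz, 26 kHz, 36 kHz.

20.5 kHz, 26 kHz, 36 kHz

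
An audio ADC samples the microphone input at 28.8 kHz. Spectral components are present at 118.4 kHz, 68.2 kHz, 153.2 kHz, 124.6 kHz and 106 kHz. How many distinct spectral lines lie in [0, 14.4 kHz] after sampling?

4

fs/2 = 14.4 kHz.
118.4 kHz mod fs = 3.2 kHz.
3.2 kHz ≤ fs/2 = 14.4 kHz, appears at 3.2 kHz.
68.2 kHz mod fs = 10.6 kHz.
10.6 kHz ≤ fs/2 = 14.4 kHz, appears at 10.6 kHz.
153.2 kHz mod fs = 9.2 kHz.
9.2 kHz ≤ fs/2 = 14.4 kHz, appears at 9.2 kHz.
124.6 kHz mod fs = 9.4 kHz.
9.4 kHz ≤ fs/2 = 14.4 kHz, appears at 9.4 kHz.
106 kHz mod fs = 19.6 kHz.
19.6 kHz > fs/2 = 14.4 kHz, folds to fs − 19.6 kHz = 9.2 kHz.
Distinct values: {3.2 kHz, 9.2 kHz, 9.4 kHz, 10.6 kHz} → 4.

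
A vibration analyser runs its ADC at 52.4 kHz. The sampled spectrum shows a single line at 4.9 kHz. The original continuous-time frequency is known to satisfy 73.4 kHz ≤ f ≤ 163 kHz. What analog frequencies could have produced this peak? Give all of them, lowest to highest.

99.9 kHz, 109.7 kHz, 152.3 kHz, 162.1 kHz

Frequencies that alias to 4.9 kHz are k·fs ± 4.9 kHz for integer k ≥ 0.
k=0: 4.9 kHz.
k=1: 47.5 kHz, 57.3 kHz.
k=2: 99.9 kHz, 109.7 kHz.
k=3: 152.3 kHz, 162.1 kHz.
k=4: 204.7 kHz, 214.5 kHz.
Within [73.4 kHz, 163 kHz]: 99.9 kHz, 109.7 kHz, 152.3 kHz, 162.1 kHz.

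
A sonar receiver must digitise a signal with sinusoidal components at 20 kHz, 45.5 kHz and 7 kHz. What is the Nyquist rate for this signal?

Highest-frequency component: 45.5 kHz.
Nyquist rate = 2 × 45.5 kHz = 91 kHz.

91 kHz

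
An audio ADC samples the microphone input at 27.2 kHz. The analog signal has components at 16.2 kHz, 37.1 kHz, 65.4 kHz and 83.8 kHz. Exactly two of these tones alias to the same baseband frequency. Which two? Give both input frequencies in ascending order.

fs/2 = 13.6 kHz.
16.2 kHz > fs/2 = 13.6 kHz, folds to fs − 16.2 kHz = 11 kHz.
37.1 kHz mod fs = 9.9 kHz.
9.9 kHz ≤ fs/2 = 13.6 kHz, appears at 9.9 kHz.
65.4 kHz mod fs = 11 kHz.
11 kHz ≤ fs/2 = 13.6 kHz, appears at 11 kHz.
83.8 kHz mod fs = 2.2 kHz.
2.2 kHz ≤ fs/2 = 13.6 kHz, appears at 2.2 kHz.
16.2 kHz and 65.4 kHz both map to 11 kHz.

16.2 kHz, 65.4 kHz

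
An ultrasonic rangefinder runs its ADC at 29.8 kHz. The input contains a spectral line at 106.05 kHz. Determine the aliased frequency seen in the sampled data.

106.05 kHz mod fs = 16.65 kHz.
16.65 kHz > fs/2 = 14.9 kHz, folds to fs − 16.65 kHz = 13.15 kHz.

13.15 kHz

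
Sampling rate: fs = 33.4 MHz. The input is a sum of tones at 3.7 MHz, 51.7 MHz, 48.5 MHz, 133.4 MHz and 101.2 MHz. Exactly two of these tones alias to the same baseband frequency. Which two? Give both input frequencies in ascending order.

fs/2 = 16.7 MHz.
3.7 MHz ≤ fs/2 = 16.7 MHz, passes unchanged.
51.7 MHz mod fs = 18.3 MHz.
18.3 MHz > fs/2 = 16.7 MHz, folds to fs − 18.3 MHz = 15.1 MHz.
48.5 MHz mod fs = 15.1 MHz.
15.1 MHz ≤ fs/2 = 16.7 MHz, appears at 15.1 MHz.
133.4 MHz mod fs = 33.2 MHz.
33.2 MHz > fs/2 = 16.7 MHz, folds to fs − 33.2 MHz = 0.2 MHz.
101.2 MHz mod fs = 1 MHz.
1 MHz ≤ fs/2 = 16.7 MHz, appears at 1 MHz.
48.5 MHz and 51.7 MHz both map to 15.1 MHz.

48.5 MHz, 51.7 MHz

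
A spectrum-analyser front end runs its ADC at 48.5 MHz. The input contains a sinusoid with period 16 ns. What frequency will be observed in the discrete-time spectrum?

14 MHz

T = 16 ns → f = 1/T = 62.5 MHz.
62.5 MHz mod fs = 14 MHz.
14 MHz ≤ fs/2 = 24.25 MHz, appears at 14 MHz.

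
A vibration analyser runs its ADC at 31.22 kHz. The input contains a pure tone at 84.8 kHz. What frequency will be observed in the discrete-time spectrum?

8.86 kHz

84.8 kHz mod fs = 22.36 kHz.
22.36 kHz > fs/2 = 15.61 kHz, folds to fs − 22.36 kHz = 8.86 kHz.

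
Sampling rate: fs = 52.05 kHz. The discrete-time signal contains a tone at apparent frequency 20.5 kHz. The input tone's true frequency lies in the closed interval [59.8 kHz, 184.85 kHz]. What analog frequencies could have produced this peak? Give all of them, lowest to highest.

Frequencies that alias to 20.5 kHz are k·fs ± 20.5 kHz for integer k ≥ 0.
k=0: 20.5 kHz.
k=1: 31.55 kHz, 72.55 kHz.
k=2: 83.6 kHz, 124.6 kHz.
k=3: 135.65 kHz, 176.65 kHz.
k=4: 187.7 kHz, 228.7 kHz.
Within [59.8 kHz, 184.85 kHz]: 72.55 kHz, 83.6 kHz, 124.6 kHz, 135.65 kHz, 176.65 kHz.

72.55 kHz, 83.6 kHz, 124.6 kHz, 135.65 kHz, 176.65 kHz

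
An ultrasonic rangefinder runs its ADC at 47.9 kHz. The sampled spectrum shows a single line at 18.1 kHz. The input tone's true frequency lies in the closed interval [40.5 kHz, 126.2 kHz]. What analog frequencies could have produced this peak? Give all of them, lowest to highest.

Frequencies that alias to 18.1 kHz are k·fs ± 18.1 kHz for integer k ≥ 0.
k=0: 18.1 kHz.
k=1: 29.8 kHz, 66 kHz.
k=2: 77.7 kHz, 113.9 kHz.
k=3: 125.6 kHz, 161.8 kHz.
k=4: 173.5 kHz, 209.7 kHz.
Within [40.5 kHz, 126.2 kHz]: 66 kHz, 77.7 kHz, 113.9 kHz, 125.6 kHz.

66 kHz, 77.7 kHz, 113.9 kHz, 125.6 kHz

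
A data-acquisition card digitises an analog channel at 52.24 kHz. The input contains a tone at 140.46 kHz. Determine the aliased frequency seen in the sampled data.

16.26 kHz

140.46 kHz mod fs = 35.98 kHz.
35.98 kHz > fs/2 = 26.12 kHz, folds to fs − 35.98 kHz = 16.26 kHz.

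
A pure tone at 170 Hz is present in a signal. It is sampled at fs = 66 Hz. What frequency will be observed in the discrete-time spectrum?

28 Hz

170 Hz mod fs = 38 Hz.
38 Hz > fs/2 = 33 Hz, folds to fs − 38 Hz = 28 Hz.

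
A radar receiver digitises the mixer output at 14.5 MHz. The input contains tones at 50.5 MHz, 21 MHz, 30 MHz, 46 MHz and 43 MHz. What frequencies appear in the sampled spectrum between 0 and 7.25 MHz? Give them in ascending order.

fs/2 = 7.25 MHz.
50.5 MHz mod fs = 7 MHz.
7 MHz ≤ fs/2 = 7.25 MHz, appears at 7 MHz.
21 MHz mod fs = 6.5 MHz.
6.5 MHz ≤ fs/2 = 7.25 MHz, appears at 6.5 MHz.
30 MHz mod fs = 1 MHz.
1 MHz ≤ fs/2 = 7.25 MHz, appears at 1 MHz.
46 MHz mod fs = 2.5 MHz.
2.5 MHz ≤ fs/2 = 7.25 MHz, appears at 2.5 MHz.
43 MHz mod fs = 14 MHz.
14 MHz > fs/2 = 7.25 MHz, folds to fs − 14 MHz = 0.5 MHz.
Distinct values: {0.5 MHz, 1 MHz, 2.5 MHz, 6.5 MHz, 7 MHz}.

0.5 MHz, 1 MHz, 2.5 MHz, 6.5 MHz, 7 MHz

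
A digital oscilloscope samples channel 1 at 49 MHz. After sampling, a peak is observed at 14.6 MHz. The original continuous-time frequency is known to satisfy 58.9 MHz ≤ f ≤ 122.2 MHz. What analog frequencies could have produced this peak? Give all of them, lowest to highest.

63.6 MHz, 83.4 MHz, 112.6 MHz

Frequencies that alias to 14.6 MHz are k·fs ± 14.6 MHz for integer k ≥ 0.
k=0: 14.6 MHz.
k=1: 34.4 MHz, 63.6 MHz.
k=2: 83.4 MHz, 112.6 MHz.
k=3: 132.4 MHz, 161.6 MHz.
Within [58.9 MHz, 122.2 MHz]: 63.6 MHz, 83.4 MHz, 112.6 MHz.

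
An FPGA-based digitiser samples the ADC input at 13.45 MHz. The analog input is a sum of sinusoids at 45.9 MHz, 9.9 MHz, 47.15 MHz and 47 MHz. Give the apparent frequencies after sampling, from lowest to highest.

3.55 MHz, 5.55 MHz, 6.65 MHz

fs/2 = 6.725 MHz.
45.9 MHz mod fs = 5.55 MHz.
5.55 MHz ≤ fs/2 = 6.725 MHz, appears at 5.55 MHz.
9.9 MHz > fs/2 = 6.725 MHz, folds to fs − 9.9 MHz = 3.55 MHz.
47.15 MHz mod fs = 6.8 MHz.
6.8 MHz > fs/2 = 6.725 MHz, folds to fs − 6.8 MHz = 6.65 MHz.
47 MHz mod fs = 6.65 MHz.
6.65 MHz ≤ fs/2 = 6.725 MHz, appears at 6.65 MHz.
Distinct values: {3.55 MHz, 5.55 MHz, 6.65 MHz}.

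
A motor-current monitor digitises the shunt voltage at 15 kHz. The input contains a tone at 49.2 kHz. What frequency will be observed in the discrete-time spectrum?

49.2 kHz mod fs = 4.2 kHz.
4.2 kHz ≤ fs/2 = 7.5 kHz, appears at 4.2 kHz.

4.2 kHz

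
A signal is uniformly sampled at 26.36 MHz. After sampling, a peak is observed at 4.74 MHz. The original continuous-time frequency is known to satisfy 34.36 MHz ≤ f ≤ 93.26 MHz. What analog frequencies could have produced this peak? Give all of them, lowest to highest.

47.98 MHz, 57.46 MHz, 74.34 MHz, 83.82 MHz

Frequencies that alias to 4.74 MHz are k·fs ± 4.74 MHz for integer k ≥ 0.
k=0: 4.74 MHz.
k=1: 21.62 MHz, 31.1 MHz.
k=2: 47.98 MHz, 57.46 MHz.
k=3: 74.34 MHz, 83.82 MHz.
k=4: 100.7 MHz, 110.18 MHz.
Within [34.36 MHz, 93.26 MHz]: 47.98 MHz, 57.46 MHz, 74.34 MHz, 83.82 MHz.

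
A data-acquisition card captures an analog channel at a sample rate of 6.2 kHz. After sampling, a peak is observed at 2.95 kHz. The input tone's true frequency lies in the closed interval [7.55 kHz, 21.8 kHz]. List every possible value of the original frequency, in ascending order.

Frequencies that alias to 2.95 kHz are k·fs ± 2.95 kHz for integer k ≥ 0.
k=0: 2.95 kHz.
k=1: 3.25 kHz, 9.15 kHz.
k=2: 9.45 kHz, 15.35 kHz.
k=3: 15.65 kHz, 21.55 kHz.
k=4: 21.85 kHz, 27.75 kHz.
Within [7.55 kHz, 21.8 kHz]: 9.15 kHz, 9.45 kHz, 15.35 kHz, 15.65 kHz, 21.55 kHz.

9.15 kHz, 9.45 kHz, 15.35 kHz, 15.65 kHz, 21.55 kHz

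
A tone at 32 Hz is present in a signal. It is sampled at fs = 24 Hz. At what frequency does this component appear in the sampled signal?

32 Hz mod fs = 8 Hz.
8 Hz ≤ fs/2 = 12 Hz, appears at 8 Hz.

8 Hz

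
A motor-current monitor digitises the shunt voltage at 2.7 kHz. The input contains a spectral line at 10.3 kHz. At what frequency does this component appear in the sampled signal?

0.5 kHz

10.3 kHz mod fs = 2.2 kHz.
2.2 kHz > fs/2 = 1.35 kHz, folds to fs − 2.2 kHz = 0.5 kHz.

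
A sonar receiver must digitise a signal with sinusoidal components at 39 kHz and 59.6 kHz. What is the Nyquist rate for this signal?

Highest-frequency component: 59.6 kHz.
Nyquist rate = 2 × 59.6 kHz = 119.2 kHz.

119.2 kHz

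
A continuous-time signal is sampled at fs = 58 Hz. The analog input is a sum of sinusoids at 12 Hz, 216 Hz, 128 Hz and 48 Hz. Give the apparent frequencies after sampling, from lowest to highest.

10 Hz, 12 Hz, 16 Hz

fs/2 = 29 Hz.
12 Hz ≤ fs/2 = 29 Hz, passes unchanged.
216 Hz mod fs = 42 Hz.
42 Hz > fs/2 = 29 Hz, folds to fs − 42 Hz = 16 Hz.
128 Hz mod fs = 12 Hz.
12 Hz ≤ fs/2 = 29 Hz, appears at 12 Hz.
48 Hz > fs/2 = 29 Hz, folds to fs − 48 Hz = 10 Hz.
Distinct values: {10 Hz, 12 Hz, 16 Hz}.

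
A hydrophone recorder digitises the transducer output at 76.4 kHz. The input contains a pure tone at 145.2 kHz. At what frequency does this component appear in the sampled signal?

7.6 kHz

145.2 kHz mod fs = 68.8 kHz.
68.8 kHz > fs/2 = 38.2 kHz, folds to fs − 68.8 kHz = 7.6 kHz.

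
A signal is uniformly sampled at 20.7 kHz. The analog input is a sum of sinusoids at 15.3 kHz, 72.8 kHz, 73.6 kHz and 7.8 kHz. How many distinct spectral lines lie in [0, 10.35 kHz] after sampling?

4

fs/2 = 10.35 kHz.
15.3 kHz > fs/2 = 10.35 kHz, folds to fs − 15.3 kHz = 5.4 kHz.
72.8 kHz mod fs = 10.7 kHz.
10.7 kHz > fs/2 = 10.35 kHz, folds to fs − 10.7 kHz = 10 kHz.
73.6 kHz mod fs = 11.5 kHz.
11.5 kHz > fs/2 = 10.35 kHz, folds to fs − 11.5 kHz = 9.2 kHz.
7.8 kHz ≤ fs/2 = 10.35 kHz, passes unchanged.
Distinct values: {5.4 kHz, 7.8 kHz, 9.2 kHz, 10 kHz} → 4.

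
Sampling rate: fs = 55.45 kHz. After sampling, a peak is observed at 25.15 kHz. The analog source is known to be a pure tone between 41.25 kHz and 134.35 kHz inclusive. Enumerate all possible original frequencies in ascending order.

80.6 kHz, 85.75 kHz

Frequencies that alias to 25.15 kHz are k·fs ± 25.15 kHz for integer k ≥ 0.
k=0: 25.15 kHz.
k=1: 30.3 kHz, 80.6 kHz.
k=2: 85.75 kHz, 136.05 kHz.
k=3: 141.2 kHz, 191.5 kHz.
Within [41.25 kHz, 134.35 kHz]: 80.6 kHz, 85.75 kHz.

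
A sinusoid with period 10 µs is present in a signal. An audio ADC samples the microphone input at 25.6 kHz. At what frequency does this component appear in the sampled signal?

2.4 kHz

T = 10 µs → f = 1/T = 100 kHz.
100 kHz mod fs = 23.2 kHz.
23.2 kHz > fs/2 = 12.8 kHz, folds to fs − 23.2 kHz = 2.4 kHz.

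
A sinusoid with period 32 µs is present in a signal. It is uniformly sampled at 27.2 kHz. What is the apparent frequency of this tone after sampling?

4.05 kHz

T = 32 µs → f = 1/T = 31.25 kHz.
31.25 kHz mod fs = 4.05 kHz.
4.05 kHz ≤ fs/2 = 13.6 kHz, appears at 4.05 kHz.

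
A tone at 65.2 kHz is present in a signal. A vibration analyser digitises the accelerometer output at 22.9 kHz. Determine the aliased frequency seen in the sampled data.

65.2 kHz mod fs = 19.4 kHz.
19.4 kHz > fs/2 = 11.45 kHz, folds to fs − 19.4 kHz = 3.5 kHz.

3.5 kHz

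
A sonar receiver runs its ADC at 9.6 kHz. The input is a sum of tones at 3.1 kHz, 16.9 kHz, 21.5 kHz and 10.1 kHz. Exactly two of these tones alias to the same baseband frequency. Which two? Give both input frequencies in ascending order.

16.9 kHz, 21.5 kHz

fs/2 = 4.8 kHz.
3.1 kHz ≤ fs/2 = 4.8 kHz, passes unchanged.
16.9 kHz mod fs = 7.3 kHz.
7.3 kHz > fs/2 = 4.8 kHz, folds to fs − 7.3 kHz = 2.3 kHz.
21.5 kHz mod fs = 2.3 kHz.
2.3 kHz ≤ fs/2 = 4.8 kHz, appears at 2.3 kHz.
10.1 kHz mod fs = 0.5 kHz.
0.5 kHz ≤ fs/2 = 4.8 kHz, appears at 0.5 kHz.
16.9 kHz and 21.5 kHz both map to 2.3 kHz.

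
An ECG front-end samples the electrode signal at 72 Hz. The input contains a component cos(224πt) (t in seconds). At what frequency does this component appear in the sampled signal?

32 Hz

ω = 224π rad/s → f = ω/(2π) = 112 Hz.
112 Hz mod fs = 40 Hz.
40 Hz > fs/2 = 36 Hz, folds to fs − 40 Hz = 32 Hz.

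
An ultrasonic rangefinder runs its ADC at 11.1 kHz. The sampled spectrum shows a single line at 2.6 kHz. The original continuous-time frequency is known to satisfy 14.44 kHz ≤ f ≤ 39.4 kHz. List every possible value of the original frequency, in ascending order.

Frequencies that alias to 2.6 kHz are k·fs ± 2.6 kHz for integer k ≥ 0.
k=0: 2.6 kHz.
k=1: 8.5 kHz, 13.7 kHz.
k=2: 19.6 kHz, 24.8 kHz.
k=3: 30.7 kHz, 35.9 kHz.
k=4: 41.8 kHz, 47 kHz.
Within [14.44 kHz, 39.4 kHz]: 19.6 kHz, 24.8 kHz, 30.7 kHz, 35.9 kHz.

19.6 kHz, 24.8 kHz, 30.7 kHz, 35.9 kHz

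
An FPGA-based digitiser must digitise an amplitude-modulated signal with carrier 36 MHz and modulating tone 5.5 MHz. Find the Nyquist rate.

AM sidebands sit at fc ± fm = 30.5 MHz and 41.5 MHz.
Highest-frequency component: 41.5 MHz.
Nyquist rate = 2 × 41.5 MHz = 83 MHz.

83 MHz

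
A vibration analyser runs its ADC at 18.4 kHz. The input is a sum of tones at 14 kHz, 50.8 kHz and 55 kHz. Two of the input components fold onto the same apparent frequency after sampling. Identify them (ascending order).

14 kHz, 50.8 kHz

fs/2 = 9.2 kHz.
14 kHz > fs/2 = 9.2 kHz, folds to fs − 14 kHz = 4.4 kHz.
50.8 kHz mod fs = 14 kHz.
14 kHz > fs/2 = 9.2 kHz, folds to fs − 14 kHz = 4.4 kHz.
55 kHz mod fs = 18.2 kHz.
18.2 kHz > fs/2 = 9.2 kHz, folds to fs − 18.2 kHz = 0.2 kHz.
14 kHz and 50.8 kHz both map to 4.4 kHz.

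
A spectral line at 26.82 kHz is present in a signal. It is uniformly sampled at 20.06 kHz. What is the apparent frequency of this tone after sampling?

6.76 kHz

26.82 kHz mod fs = 6.76 kHz.
6.76 kHz ≤ fs/2 = 10.03 kHz, appears at 6.76 kHz.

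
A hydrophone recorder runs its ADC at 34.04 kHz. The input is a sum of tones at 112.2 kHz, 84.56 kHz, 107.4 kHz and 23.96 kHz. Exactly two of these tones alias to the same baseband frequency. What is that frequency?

fs/2 = 17.02 kHz.
112.2 kHz mod fs = 10.08 kHz.
10.08 kHz ≤ fs/2 = 17.02 kHz, appears at 10.08 kHz.
84.56 kHz mod fs = 16.48 kHz.
16.48 kHz ≤ fs/2 = 17.02 kHz, appears at 16.48 kHz.
107.4 kHz mod fs = 5.28 kHz.
5.28 kHz ≤ fs/2 = 17.02 kHz, appears at 5.28 kHz.
23.96 kHz > fs/2 = 17.02 kHz, folds to fs − 23.96 kHz = 10.08 kHz.
23.96 kHz and 112.2 kHz both map to 10.08 kHz.

10.08 kHz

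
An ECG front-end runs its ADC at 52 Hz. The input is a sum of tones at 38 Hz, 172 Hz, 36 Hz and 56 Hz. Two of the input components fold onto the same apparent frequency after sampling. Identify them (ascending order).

36 Hz, 172 Hz

fs/2 = 26 Hz.
38 Hz > fs/2 = 26 Hz, folds to fs − 38 Hz = 14 Hz.
172 Hz mod fs = 16 Hz.
16 Hz ≤ fs/2 = 26 Hz, appears at 16 Hz.
36 Hz > fs/2 = 26 Hz, folds to fs − 36 Hz = 16 Hz.
56 Hz mod fs = 4 Hz.
4 Hz ≤ fs/2 = 26 Hz, appears at 4 Hz.
36 Hz and 172 Hz both map to 16 Hz.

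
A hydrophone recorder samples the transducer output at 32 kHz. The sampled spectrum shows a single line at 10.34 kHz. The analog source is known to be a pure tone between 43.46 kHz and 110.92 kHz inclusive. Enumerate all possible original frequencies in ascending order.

53.66 kHz, 74.34 kHz, 85.66 kHz, 106.34 kHz

Frequencies that alias to 10.34 kHz are k·fs ± 10.34 kHz for integer k ≥ 0.
k=0: 10.34 kHz.
k=1: 21.66 kHz, 42.34 kHz.
k=2: 53.66 kHz, 74.34 kHz.
k=3: 85.66 kHz, 106.34 kHz.
k=4: 117.66 kHz, 138.34 kHz.
Within [43.46 kHz, 110.92 kHz]: 53.66 kHz, 74.34 kHz, 85.66 kHz, 106.34 kHz.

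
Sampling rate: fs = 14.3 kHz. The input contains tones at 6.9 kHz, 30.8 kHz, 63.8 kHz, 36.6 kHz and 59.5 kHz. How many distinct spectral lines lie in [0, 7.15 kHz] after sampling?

fs/2 = 7.15 kHz.
6.9 kHz ≤ fs/2 = 7.15 kHz, passes unchanged.
30.8 kHz mod fs = 2.2 kHz.
2.2 kHz ≤ fs/2 = 7.15 kHz, appears at 2.2 kHz.
63.8 kHz mod fs = 6.6 kHz.
6.6 kHz ≤ fs/2 = 7.15 kHz, appears at 6.6 kHz.
36.6 kHz mod fs = 8 kHz.
8 kHz > fs/2 = 7.15 kHz, folds to fs − 8 kHz = 6.3 kHz.
59.5 kHz mod fs = 2.3 kHz.
2.3 kHz ≤ fs/2 = 7.15 kHz, appears at 2.3 kHz.
Distinct values: {2.2 kHz, 2.3 kHz, 6.3 kHz, 6.6 kHz, 6.9 kHz} → 5.

5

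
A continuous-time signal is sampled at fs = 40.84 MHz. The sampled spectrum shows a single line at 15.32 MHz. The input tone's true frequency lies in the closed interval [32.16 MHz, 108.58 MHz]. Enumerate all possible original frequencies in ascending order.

56.16 MHz, 66.36 MHz, 97 MHz, 107.2 MHz

Frequencies that alias to 15.32 MHz are k·fs ± 15.32 MHz for integer k ≥ 0.
k=0: 15.32 MHz.
k=1: 25.52 MHz, 56.16 MHz.
k=2: 66.36 MHz, 97 MHz.
k=3: 107.2 MHz, 137.84 MHz.
k=4: 148.04 MHz, 178.68 MHz.
Within [32.16 MHz, 108.58 MHz]: 56.16 MHz, 66.36 MHz, 97 MHz, 107.2 MHz.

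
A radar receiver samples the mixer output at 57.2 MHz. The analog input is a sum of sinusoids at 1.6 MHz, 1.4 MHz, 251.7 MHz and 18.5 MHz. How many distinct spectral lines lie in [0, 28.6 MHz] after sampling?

4

fs/2 = 28.6 MHz.
1.6 MHz ≤ fs/2 = 28.6 MHz, passes unchanged.
1.4 MHz ≤ fs/2 = 28.6 MHz, passes unchanged.
251.7 MHz mod fs = 22.9 MHz.
22.9 MHz ≤ fs/2 = 28.6 MHz, appears at 22.9 MHz.
18.5 MHz ≤ fs/2 = 28.6 MHz, passes unchanged.
Distinct values: {1.4 MHz, 1.6 MHz, 18.5 MHz, 22.9 MHz} → 4.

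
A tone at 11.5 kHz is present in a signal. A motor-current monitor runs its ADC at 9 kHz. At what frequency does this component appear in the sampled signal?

2.5 kHz

11.5 kHz mod fs = 2.5 kHz.
2.5 kHz ≤ fs/2 = 4.5 kHz, appears at 2.5 kHz.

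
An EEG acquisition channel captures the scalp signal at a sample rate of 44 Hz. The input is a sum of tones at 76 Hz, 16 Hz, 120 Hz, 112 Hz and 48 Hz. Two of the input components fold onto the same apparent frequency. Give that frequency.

12 Hz

fs/2 = 22 Hz.
76 Hz mod fs = 32 Hz.
32 Hz > fs/2 = 22 Hz, folds to fs − 32 Hz = 12 Hz.
16 Hz ≤ fs/2 = 22 Hz, passes unchanged.
120 Hz mod fs = 32 Hz.
32 Hz > fs/2 = 22 Hz, folds to fs − 32 Hz = 12 Hz.
112 Hz mod fs = 24 Hz.
24 Hz > fs/2 = 22 Hz, folds to fs − 24 Hz = 20 Hz.
48 Hz mod fs = 4 Hz.
4 Hz ≤ fs/2 = 22 Hz, appears at 4 Hz.
76 Hz and 120 Hz both map to 12 Hz.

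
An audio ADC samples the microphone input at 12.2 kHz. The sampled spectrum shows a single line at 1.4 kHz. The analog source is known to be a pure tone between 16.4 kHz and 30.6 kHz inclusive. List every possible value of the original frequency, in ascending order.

Frequencies that alias to 1.4 kHz are k·fs ± 1.4 kHz for integer k ≥ 0.
k=0: 1.4 kHz.
k=1: 10.8 kHz, 13.6 kHz.
k=2: 23 kHz, 25.8 kHz.
k=3: 35.2 kHz, 38 kHz.
Within [16.4 kHz, 30.6 kHz]: 23 kHz, 25.8 kHz.

23 kHz, 25.8 kHz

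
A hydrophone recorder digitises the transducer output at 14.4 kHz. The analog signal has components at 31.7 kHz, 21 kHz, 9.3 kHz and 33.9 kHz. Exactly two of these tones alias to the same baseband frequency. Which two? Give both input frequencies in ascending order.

fs/2 = 7.2 kHz.
31.7 kHz mod fs = 2.9 kHz.
2.9 kHz ≤ fs/2 = 7.2 kHz, appears at 2.9 kHz.
21 kHz mod fs = 6.6 kHz.
6.6 kHz ≤ fs/2 = 7.2 kHz, appears at 6.6 kHz.
9.3 kHz > fs/2 = 7.2 kHz, folds to fs − 9.3 kHz = 5.1 kHz.
33.9 kHz mod fs = 5.1 kHz.
5.1 kHz ≤ fs/2 = 7.2 kHz, appears at 5.1 kHz.
9.3 kHz and 33.9 kHz both map to 5.1 kHz.

9.3 kHz, 33.9 kHz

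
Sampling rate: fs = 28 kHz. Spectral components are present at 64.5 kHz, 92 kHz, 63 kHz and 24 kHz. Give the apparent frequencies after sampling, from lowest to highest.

fs/2 = 14 kHz.
64.5 kHz mod fs = 8.5 kHz.
8.5 kHz ≤ fs/2 = 14 kHz, appears at 8.5 kHz.
92 kHz mod fs = 8 kHz.
8 kHz ≤ fs/2 = 14 kHz, appears at 8 kHz.
63 kHz mod fs = 7 kHz.
7 kHz ≤ fs/2 = 14 kHz, appears at 7 kHz.
24 kHz > fs/2 = 14 kHz, folds to fs − 24 kHz = 4 kHz.
Distinct values: {4 kHz, 7 kHz, 8 kHz, 8.5 kHz}.

4 kHz, 7 kHz, 8 kHz, 8.5 kHz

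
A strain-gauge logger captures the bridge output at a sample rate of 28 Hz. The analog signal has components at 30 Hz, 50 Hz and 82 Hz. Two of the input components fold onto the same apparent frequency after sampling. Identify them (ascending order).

30 Hz, 82 Hz

fs/2 = 14 Hz.
30 Hz mod fs = 2 Hz.
2 Hz ≤ fs/2 = 14 Hz, appears at 2 Hz.
50 Hz mod fs = 22 Hz.
22 Hz > fs/2 = 14 Hz, folds to fs − 22 Hz = 6 Hz.
82 Hz mod fs = 26 Hz.
26 Hz > fs/2 = 14 Hz, folds to fs − 26 Hz = 2 Hz.
30 Hz and 82 Hz both map to 2 Hz.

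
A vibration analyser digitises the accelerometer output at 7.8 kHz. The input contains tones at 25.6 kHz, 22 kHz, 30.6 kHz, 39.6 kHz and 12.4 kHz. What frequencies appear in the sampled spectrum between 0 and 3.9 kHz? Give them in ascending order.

fs/2 = 3.9 kHz.
25.6 kHz mod fs = 2.2 kHz.
2.2 kHz ≤ fs/2 = 3.9 kHz, appears at 2.2 kHz.
22 kHz mod fs = 6.4 kHz.
6.4 kHz > fs/2 = 3.9 kHz, folds to fs − 6.4 kHz = 1.4 kHz.
30.6 kHz mod fs = 7.2 kHz.
7.2 kHz > fs/2 = 3.9 kHz, folds to fs − 7.2 kHz = 0.6 kHz.
39.6 kHz mod fs = 0.6 kHz.
0.6 kHz ≤ fs/2 = 3.9 kHz, appears at 0.6 kHz.
12.4 kHz mod fs = 4.6 kHz.
4.6 kHz > fs/2 = 3.9 kHz, folds to fs − 4.6 kHz = 3.2 kHz.
Distinct values: {0.6 kHz, 1.4 kHz, 2.2 kHz, 3.2 kHz}.

0.6 kHz, 1.4 kHz, 2.2 kHz, 3.2 kHz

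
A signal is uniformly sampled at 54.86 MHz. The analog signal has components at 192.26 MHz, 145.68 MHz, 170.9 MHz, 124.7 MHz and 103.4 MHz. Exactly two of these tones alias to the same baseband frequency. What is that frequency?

fs/2 = 27.43 MHz.
192.26 MHz mod fs = 27.68 MHz.
27.68 MHz > fs/2 = 27.43 MHz, folds to fs − 27.68 MHz = 27.18 MHz.
145.68 MHz mod fs = 35.96 MHz.
35.96 MHz > fs/2 = 27.43 MHz, folds to fs − 35.96 MHz = 18.9 MHz.
170.9 MHz mod fs = 6.32 MHz.
6.32 MHz ≤ fs/2 = 27.43 MHz, appears at 6.32 MHz.
124.7 MHz mod fs = 14.98 MHz.
14.98 MHz ≤ fs/2 = 27.43 MHz, appears at 14.98 MHz.
103.4 MHz mod fs = 48.54 MHz.
48.54 MHz > fs/2 = 27.43 MHz, folds to fs − 48.54 MHz = 6.32 MHz.
103.4 MHz and 170.9 MHz both map to 6.32 MHz.

6.32 MHz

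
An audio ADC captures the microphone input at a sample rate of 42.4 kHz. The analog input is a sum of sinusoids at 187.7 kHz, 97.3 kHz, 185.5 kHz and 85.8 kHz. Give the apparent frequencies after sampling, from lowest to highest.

1 kHz, 12.5 kHz, 15.9 kHz, 18.1 kHz

fs/2 = 21.2 kHz.
187.7 kHz mod fs = 18.1 kHz.
18.1 kHz ≤ fs/2 = 21.2 kHz, appears at 18.1 kHz.
97.3 kHz mod fs = 12.5 kHz.
12.5 kHz ≤ fs/2 = 21.2 kHz, appears at 12.5 kHz.
185.5 kHz mod fs = 15.9 kHz.
15.9 kHz ≤ fs/2 = 21.2 kHz, appears at 15.9 kHz.
85.8 kHz mod fs = 1 kHz.
1 kHz ≤ fs/2 = 21.2 kHz, appears at 1 kHz.
Distinct values: {1 kHz, 12.5 kHz, 15.9 kHz, 18.1 kHz}.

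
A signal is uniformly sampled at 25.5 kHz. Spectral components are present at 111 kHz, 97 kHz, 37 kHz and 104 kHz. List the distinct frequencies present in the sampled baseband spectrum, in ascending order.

2 kHz, 5 kHz, 9 kHz, 11.5 kHz

fs/2 = 12.75 kHz.
111 kHz mod fs = 9 kHz.
9 kHz ≤ fs/2 = 12.75 kHz, appears at 9 kHz.
97 kHz mod fs = 20.5 kHz.
20.5 kHz > fs/2 = 12.75 kHz, folds to fs − 20.5 kHz = 5 kHz.
37 kHz mod fs = 11.5 kHz.
11.5 kHz ≤ fs/2 = 12.75 kHz, appears at 11.5 kHz.
104 kHz mod fs = 2 kHz.
2 kHz ≤ fs/2 = 12.75 kHz, appears at 2 kHz.
Distinct values: {2 kHz, 5 kHz, 9 kHz, 11.5 kHz}.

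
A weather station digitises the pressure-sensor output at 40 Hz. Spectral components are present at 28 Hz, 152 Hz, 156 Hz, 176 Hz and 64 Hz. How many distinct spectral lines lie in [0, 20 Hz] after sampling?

4

fs/2 = 20 Hz.
28 Hz > fs/2 = 20 Hz, folds to fs − 28 Hz = 12 Hz.
152 Hz mod fs = 32 Hz.
32 Hz > fs/2 = 20 Hz, folds to fs − 32 Hz = 8 Hz.
156 Hz mod fs = 36 Hz.
36 Hz > fs/2 = 20 Hz, folds to fs − 36 Hz = 4 Hz.
176 Hz mod fs = 16 Hz.
16 Hz ≤ fs/2 = 20 Hz, appears at 16 Hz.
64 Hz mod fs = 24 Hz.
24 Hz > fs/2 = 20 Hz, folds to fs − 24 Hz = 16 Hz.
Distinct values: {4 Hz, 8 Hz, 12 Hz, 16 Hz} → 4.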